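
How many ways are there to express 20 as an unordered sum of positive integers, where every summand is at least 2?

137

Enumerating by decreasing first part gives 137 partitions in all.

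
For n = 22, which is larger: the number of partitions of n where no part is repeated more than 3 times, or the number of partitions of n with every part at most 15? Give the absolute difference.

Partitions of 22 where no part is repeated more than 3 times: 484.
Partitions of 22 with every part at most 15: 972.
|484 − 972| = 488.

488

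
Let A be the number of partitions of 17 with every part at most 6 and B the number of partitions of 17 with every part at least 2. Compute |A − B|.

Partitions of 17 with every part at most 6: 163.
Partitions of 17 with every part at least 2: 66.
|163 − 66| = 97.

97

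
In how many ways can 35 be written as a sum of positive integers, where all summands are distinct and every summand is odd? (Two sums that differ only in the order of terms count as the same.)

29

There are too many to list fully; the first 12 (by largest part) are:
35
31 + 3 + 1
29 + 5 + 1
27 + 7 + 1
27 + 5 + 3
25 + 9 + 1
25 + 7 + 3
23 + 11 + 1
23 + 9 + 3
23 + 7 + 5
21 + 13 + 1
21 + 11 + 3
…and 17 more, for 29 total.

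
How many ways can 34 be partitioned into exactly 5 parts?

603

Enumerating by decreasing first part gives 603 partitions in all.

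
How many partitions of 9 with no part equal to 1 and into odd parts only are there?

2

The partitions of 9 that satisfy the conditions:
9
3+3+3
Counting gives 2.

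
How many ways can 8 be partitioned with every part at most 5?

Listing the qualifying partitions of 8:
5+3
5+2+1
5+1+1+1
4+4
4+3+1
4+2+2
4+2+1+1
4+1+1+1+1
3+3+2
3+3+1+1
3+2+2+1
3+2+1+1+1
3+1+1+1+1+1
2+2+2+2
2+2+2+1+1
2+2+1+1+1+1
2+1+1+1+1+1+1
1+1+1+1+1+1+1+1

18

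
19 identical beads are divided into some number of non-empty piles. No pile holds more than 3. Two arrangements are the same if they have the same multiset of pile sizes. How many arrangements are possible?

40

There are too many to list fully; the first 12 (by largest part) are:
3,3,3,3,3,3,1
3,3,3,3,3,2,2
3,3,3,3,3,2,1,1
3,3,3,3,3,1,1,1,1
3,3,3,3,2,2,2,1
3,3,3,3,2,2,1,1,1
3,3,3,3,2,1,1,1,1,1
3,3,3,3,1,1,1,1,1,1,1
3,3,3,2,2,2,2,2
3,3,3,2,2,2,2,1,1
3,3,3,2,2,2,1,1,1,1
3,3,3,2,2,1,1,1,1,1,1
…and 28 more, for 40 total.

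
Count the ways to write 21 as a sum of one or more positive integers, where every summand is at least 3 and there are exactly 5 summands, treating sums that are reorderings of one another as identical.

Enumerating:
9, 3, 3, 3, 3
8, 4, 3, 3, 3
7, 5, 3, 3, 3
7, 4, 4, 3, 3
6, 6, 3, 3, 3
6, 5, 4, 3, 3
6, 4, 4, 4, 3
5, 5, 5, 3, 3
5, 5, 4, 4, 3
5, 4, 4, 4, 4
Counting gives 10.

10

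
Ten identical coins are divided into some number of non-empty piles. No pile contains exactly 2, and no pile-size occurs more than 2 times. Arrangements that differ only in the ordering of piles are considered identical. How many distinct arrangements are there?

11

Enumerating:
10
9 + 1
8 + 1 + 1
7 + 3
6 + 4
6 + 3 + 1
5 + 5
5 + 4 + 1
5 + 3 + 1 + 1
4 + 4 + 1 + 1
4 + 3 + 3
That's 11 in total.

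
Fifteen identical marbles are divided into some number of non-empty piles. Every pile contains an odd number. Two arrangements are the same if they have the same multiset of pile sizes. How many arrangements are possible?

There are too many to list fully; the first 12 (by largest part) are:
15
1+1+13
1+3+11
1+1+1+1+11
1+5+9
3+3+9
1+1+1+3+9
1+1+1+1+1+1+9
1+7+7
3+5+7
1+1+1+5+7
1+1+3+3+7
…and 15 more, for 27 total.

27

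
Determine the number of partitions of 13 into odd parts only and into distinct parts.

Enumerating:
13
9, 3, 1
7, 5, 1
That's 3 in total.

3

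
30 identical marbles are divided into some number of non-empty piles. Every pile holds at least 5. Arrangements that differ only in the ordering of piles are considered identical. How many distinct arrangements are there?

70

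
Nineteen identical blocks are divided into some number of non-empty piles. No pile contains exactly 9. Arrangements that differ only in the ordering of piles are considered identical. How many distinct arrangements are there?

Enumerating by decreasing first part gives 448 partitions in all.

448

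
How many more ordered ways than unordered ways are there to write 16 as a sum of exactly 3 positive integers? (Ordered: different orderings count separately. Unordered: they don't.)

84

Compositions: C(15,2) = 105.
Partitions of 16 into exactly 3 parts: 21.
Difference: 105 − 21 = 84.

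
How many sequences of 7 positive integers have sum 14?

Place 6 bars in the 13 internal gaps of a row of 14 dots: C(13,6) = 1716.

1716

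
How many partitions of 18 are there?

385

Direct enumeration gives 385 partitions.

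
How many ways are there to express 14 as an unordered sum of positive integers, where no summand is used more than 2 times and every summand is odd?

8

Listing the qualifying partitions of 14:
13,1
11,3
9,5
9,3,1,1
7,7
7,5,1,1
7,3,3,1
5,5,3,1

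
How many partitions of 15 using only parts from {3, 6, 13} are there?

The partitions of 15 that satisfy the conditions:
6+6+3
6+3+3+3
3+3+3+3+3
That's 3 in total.

3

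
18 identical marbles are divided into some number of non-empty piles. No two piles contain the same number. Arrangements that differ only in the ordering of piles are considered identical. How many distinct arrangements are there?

46

A partial list (first 12 by largest part):
18
17, 1
16, 2
15, 3
15, 2, 1
14, 4
14, 3, 1
13, 5
13, 4, 1
13, 3, 2
12, 6
12, 5, 1
…and 34 more, for 46 total.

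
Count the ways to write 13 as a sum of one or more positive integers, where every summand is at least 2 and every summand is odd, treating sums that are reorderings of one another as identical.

3

Listing the qualifying partitions of 13:
13
7, 3, 3
5, 5, 3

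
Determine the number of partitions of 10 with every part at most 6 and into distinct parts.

5

They are:
6, 4
6, 3, 1
5, 4, 1
5, 3, 2
4, 3, 2, 1
That's 5 in total.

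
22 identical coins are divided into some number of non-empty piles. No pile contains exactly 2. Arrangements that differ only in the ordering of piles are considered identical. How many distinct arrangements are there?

Enumerating by decreasing first part gives 375 partitions in all.

375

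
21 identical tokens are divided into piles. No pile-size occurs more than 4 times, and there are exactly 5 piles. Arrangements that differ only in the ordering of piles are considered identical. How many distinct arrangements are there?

Systematic enumeration (by largest part, then next-largest, …) yields 101.

101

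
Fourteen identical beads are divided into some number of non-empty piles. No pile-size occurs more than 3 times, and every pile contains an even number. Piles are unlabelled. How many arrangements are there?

12

Enumerating:
14
12, 2
10, 4
10, 2, 2
8, 6
8, 4, 2
8, 2, 2, 2
6, 6, 2
6, 4, 4
6, 4, 2, 2
4, 4, 4, 2
4, 4, 2, 2, 2
Counting gives 12.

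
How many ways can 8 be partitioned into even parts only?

The partitions of 8 that satisfy the conditions:
8
6, 2
4, 4
4, 2, 2
2, 2, 2, 2
Counting gives 5.

5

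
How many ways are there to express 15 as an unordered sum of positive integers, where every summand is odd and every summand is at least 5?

2

They are:
15
5+5+5
That's 2 in total.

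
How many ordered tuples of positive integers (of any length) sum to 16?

There are 15 gaps and each independently is a cut or not, giving 2^15 = 32768.

32768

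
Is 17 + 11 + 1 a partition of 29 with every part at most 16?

No

The parts sum to 29, and the condition 'no summand exceeds 16' is violated.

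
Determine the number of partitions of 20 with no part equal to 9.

571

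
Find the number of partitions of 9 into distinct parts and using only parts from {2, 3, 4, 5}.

2

Listing the qualifying partitions of 9:
5+4
4+3+2
Counting gives 2.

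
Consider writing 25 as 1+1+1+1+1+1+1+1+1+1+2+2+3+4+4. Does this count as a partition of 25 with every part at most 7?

The parts sum to 25, and the condition 'no summand exceeds 7' holds.

Yes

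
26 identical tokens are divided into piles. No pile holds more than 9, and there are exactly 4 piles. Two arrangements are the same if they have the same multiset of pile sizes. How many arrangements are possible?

21

The partitions of 26 that satisfy the conditions:
1+7+9+9
2+6+9+9
3+5+9+9
4+4+9+9
1+8+8+9
2+7+8+9
3+6+8+9
4+5+8+9
3+7+7+9
4+6+7+9
5+5+7+9
5+6+6+9
2+8+8+8
3+7+8+8
4+6+8+8
5+5+8+8
4+7+7+8
5+6+7+8
6+6+6+8
5+7+7+7
6+6+7+7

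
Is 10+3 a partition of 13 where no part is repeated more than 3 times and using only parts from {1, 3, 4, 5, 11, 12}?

The parts sum to 13, and the condition 'each summand belongs to {1, 3, 4, 5, 11, 12}' is violated.

No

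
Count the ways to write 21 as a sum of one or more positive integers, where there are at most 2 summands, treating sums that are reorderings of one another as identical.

Enumerating:
21
20, 1
19, 2
18, 3
17, 4
16, 5
15, 6
14, 7
13, 8
12, 9
11, 10

11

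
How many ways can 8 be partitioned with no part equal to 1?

Listing the qualifying partitions of 8:
8
2,6
3,5
4,4
2,2,4
2,3,3
2,2,2,2

7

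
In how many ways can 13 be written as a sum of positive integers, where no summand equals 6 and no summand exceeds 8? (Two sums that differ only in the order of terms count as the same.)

A full systematic count gives 74.

74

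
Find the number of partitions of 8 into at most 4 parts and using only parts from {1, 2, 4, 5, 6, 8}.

9

The partitions of 8 that satisfy the conditions:
8
6+2
6+1+1
5+2+1
5+1+1+1
4+4
4+2+2
4+2+1+1
2+2+2+2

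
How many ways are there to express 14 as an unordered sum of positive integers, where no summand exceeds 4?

47

A partial list (first 12 by largest part):
4, 4, 4, 2
4, 4, 4, 1, 1
4, 4, 3, 3
4, 4, 3, 2, 1
4, 4, 3, 1, 1, 1
4, 4, 2, 2, 2
4, 4, 2, 2, 1, 1
4, 4, 2, 1, 1, 1, 1
4, 4, 1, 1, 1, 1, 1, 1
4, 3, 3, 3, 1
4, 3, 3, 2, 2
4, 3, 3, 2, 1, 1
…and 35 more, for 47 total.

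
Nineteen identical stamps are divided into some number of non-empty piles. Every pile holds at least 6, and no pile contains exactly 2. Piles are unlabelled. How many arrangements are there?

Listing the qualifying partitions of 19:
19
13+6
12+7
11+8
10+9
7+6+6
That's 6 in total.

6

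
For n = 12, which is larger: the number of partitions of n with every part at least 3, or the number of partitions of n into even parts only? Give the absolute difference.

Partitions of 12 with every part at least 3: 9.
Partitions of 12 into even parts only: 11.
|9 − 11| = 2.

2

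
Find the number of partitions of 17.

There are 297 such partitions.

297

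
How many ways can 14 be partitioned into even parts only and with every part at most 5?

Enumerating:
4, 4, 4, 2
4, 4, 2, 2, 2
4, 2, 2, 2, 2, 2
2, 2, 2, 2, 2, 2, 2

4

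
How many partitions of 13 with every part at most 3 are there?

21

Enumerating:
3,3,3,3,1
3,3,3,2,2
3,3,3,2,1,1
3,3,3,1,1,1,1
3,3,2,2,2,1
3,3,2,2,1,1,1
3,3,2,1,1,1,1,1
3,3,1,1,1,1,1,1,1
3,2,2,2,2,2
3,2,2,2,2,1,1
3,2,2,2,1,1,1,1
3,2,2,1,1,1,1,1,1
3,2,1,1,1,1,1,1,1,1
3,1,1,1,1,1,1,1,1,1,1
2,2,2,2,2,2,1
2,2,2,2,2,1,1,1
2,2,2,2,1,1,1,1,1
2,2,2,1,1,1,1,1,1,1
2,2,1,1,1,1,1,1,1,1,1
2,1,1,1,1,1,1,1,1,1,1,1
1,1,1,1,1,1,1,1,1,1,1,1,1
Counting gives 21.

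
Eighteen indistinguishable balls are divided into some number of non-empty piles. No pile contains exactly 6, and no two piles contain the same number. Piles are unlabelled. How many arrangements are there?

34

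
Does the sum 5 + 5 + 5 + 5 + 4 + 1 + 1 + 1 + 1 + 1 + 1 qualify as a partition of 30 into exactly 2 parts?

No

The parts sum to 30, and the condition 'there are exactly 2 summands' is violated.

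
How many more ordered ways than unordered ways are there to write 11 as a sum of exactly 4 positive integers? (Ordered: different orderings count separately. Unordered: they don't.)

109

Ordered (compositions into 4 parts): C(10,3) = 120.
Partitions of 11 into exactly 4 parts: 11.
Difference: 120 − 11 = 109.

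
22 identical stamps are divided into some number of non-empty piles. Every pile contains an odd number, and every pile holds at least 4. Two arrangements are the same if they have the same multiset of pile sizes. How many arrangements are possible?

5

They are:
17, 5
15, 7
13, 9
11, 11
7, 5, 5, 5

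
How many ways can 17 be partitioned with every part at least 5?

They are:
17
5, 12
6, 11
7, 10
8, 9
5, 5, 7
5, 6, 6
Counting gives 7.

7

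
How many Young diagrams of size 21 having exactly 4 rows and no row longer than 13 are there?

There are too many to list fully; the first 12 (by largest part) are:
13 + 6 + 1 + 1
13 + 5 + 2 + 1
13 + 4 + 3 + 1
13 + 4 + 2 + 2
13 + 3 + 3 + 2
12 + 7 + 1 + 1
12 + 6 + 2 + 1
12 + 5 + 3 + 1
12 + 5 + 2 + 2
12 + 4 + 4 + 1
12 + 4 + 3 + 2
12 + 3 + 3 + 3
…and 49 more, for 61 total.

61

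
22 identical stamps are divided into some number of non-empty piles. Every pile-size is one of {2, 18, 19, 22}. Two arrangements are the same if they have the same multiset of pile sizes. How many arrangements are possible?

3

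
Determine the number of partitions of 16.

231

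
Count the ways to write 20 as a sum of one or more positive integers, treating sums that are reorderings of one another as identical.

Enumerating by decreasing first part gives 627 partitions in all.

627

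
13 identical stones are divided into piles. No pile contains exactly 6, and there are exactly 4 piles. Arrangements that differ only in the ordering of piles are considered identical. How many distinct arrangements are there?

Listing the qualifying partitions of 13:
10, 1, 1, 1
9, 2, 1, 1
8, 3, 1, 1
8, 2, 2, 1
7, 4, 1, 1
7, 3, 2, 1
7, 2, 2, 2
5, 5, 2, 1
5, 4, 3, 1
5, 4, 2, 2
5, 3, 3, 2
4, 4, 4, 1
4, 4, 3, 2
4, 3, 3, 3
That's 14 in total.

14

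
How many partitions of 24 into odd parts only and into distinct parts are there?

11

Listing the qualifying partitions of 24:
23, 1
21, 3
19, 5
17, 7
15, 9
15, 5, 3, 1
13, 11
13, 7, 3, 1
11, 9, 3, 1
11, 7, 5, 1
9, 7, 5, 3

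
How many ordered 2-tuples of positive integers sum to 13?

12

Equivalently, choose which 1 of the 12 gaps become plus signs: C(12,1) = 12.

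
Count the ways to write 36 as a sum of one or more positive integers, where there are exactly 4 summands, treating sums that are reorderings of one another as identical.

351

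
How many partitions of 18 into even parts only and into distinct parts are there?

The partitions of 18 that satisfy the conditions:
18
16,2
14,4
12,6
12,4,2
10,8
10,6,2
8,6,4

8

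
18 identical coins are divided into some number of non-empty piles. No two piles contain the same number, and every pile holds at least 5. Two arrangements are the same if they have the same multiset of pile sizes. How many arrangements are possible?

6

The partitions of 18 that satisfy the conditions:
18
13, 5
12, 6
11, 7
10, 8
7, 6, 5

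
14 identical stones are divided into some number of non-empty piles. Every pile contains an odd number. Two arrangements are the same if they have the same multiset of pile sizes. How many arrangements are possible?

22

The partitions of 14 that satisfy the conditions:
1,13
3,11
1,1,1,11
5,9
1,1,3,9
1,1,1,1,1,9
7,7
1,1,5,7
1,3,3,7
1,1,1,1,3,7
1,1,1,1,1,1,1,7
1,3,5,5
1,1,1,1,5,5
3,3,3,5
1,1,1,3,3,5
1,1,1,1,1,1,3,5
1,1,1,1,1,1,1,1,1,5
1,1,3,3,3,3
1,1,1,1,1,3,3,3
1,1,1,1,1,1,1,1,3,3
1,1,1,1,1,1,1,1,1,1,1,3
1,1,1,1,1,1,1,1,1,1,1,1,1,1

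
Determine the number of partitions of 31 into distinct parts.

340

Systematic enumeration (by largest part, then next-largest, …) yields 340.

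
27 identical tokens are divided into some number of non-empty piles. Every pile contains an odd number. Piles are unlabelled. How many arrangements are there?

192

There are 192 such partitions.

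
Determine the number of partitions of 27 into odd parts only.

Direct enumeration gives 192 partitions.

192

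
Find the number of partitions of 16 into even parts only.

22

Enumerating:
16
14, 2
12, 4
12, 2, 2
10, 6
10, 4, 2
10, 2, 2, 2
8, 8
8, 6, 2
8, 4, 4
8, 4, 2, 2
8, 2, 2, 2, 2
6, 6, 4
6, 6, 2, 2
6, 4, 4, 2
6, 4, 2, 2, 2
6, 2, 2, 2, 2, 2
4, 4, 4, 4
4, 4, 4, 2, 2
4, 4, 2, 2, 2, 2
4, 2, 2, 2, 2, 2, 2
2, 2, 2, 2, 2, 2, 2, 2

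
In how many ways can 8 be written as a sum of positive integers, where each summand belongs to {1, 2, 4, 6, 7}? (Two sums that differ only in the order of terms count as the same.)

12

They are:
7, 1
6, 2
6, 1, 1
4, 4
4, 2, 2
4, 2, 1, 1
4, 1, 1, 1, 1
2, 2, 2, 2
2, 2, 2, 1, 1
2, 2, 1, 1, 1, 1
2, 1, 1, 1, 1, 1, 1
1, 1, 1, 1, 1, 1, 1, 1
That's 12 in total.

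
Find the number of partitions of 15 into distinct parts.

27

There are too many to list fully; the first 12 (by largest part) are:
15
1+14
2+13
3+12
1+2+12
4+11
1+3+11
5+10
1+4+10
2+3+10
6+9
1+5+9
…and 15 more, for 27 total.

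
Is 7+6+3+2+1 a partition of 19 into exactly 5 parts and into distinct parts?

Yes

The parts sum to 19, and the condition 'there are exactly 5 summands' holds; the condition 'all summands are distinct' holds.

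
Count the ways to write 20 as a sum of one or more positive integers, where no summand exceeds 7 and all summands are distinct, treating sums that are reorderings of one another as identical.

5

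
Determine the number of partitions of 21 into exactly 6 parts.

A full systematic count gives 110.

110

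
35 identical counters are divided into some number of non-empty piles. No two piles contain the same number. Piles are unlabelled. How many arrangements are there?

A full systematic count gives 585.

585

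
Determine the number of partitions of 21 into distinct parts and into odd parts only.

8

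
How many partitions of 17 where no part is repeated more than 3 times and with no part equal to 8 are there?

Direct enumeration gives 144 partitions.

144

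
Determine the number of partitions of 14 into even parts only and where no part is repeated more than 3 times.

12

The partitions of 14 that satisfy the conditions:
14
12 + 2
10 + 4
10 + 2 + 2
8 + 6
8 + 4 + 2
8 + 2 + 2 + 2
6 + 6 + 2
6 + 4 + 4
6 + 4 + 2 + 2
4 + 4 + 4 + 2
4 + 4 + 2 + 2 + 2
Counting gives 12.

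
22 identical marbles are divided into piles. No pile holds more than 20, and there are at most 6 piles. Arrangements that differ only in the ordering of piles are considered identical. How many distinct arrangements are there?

389

There are 389 such partitions.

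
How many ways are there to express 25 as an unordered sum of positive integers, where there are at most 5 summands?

There are 377 such partitions.

377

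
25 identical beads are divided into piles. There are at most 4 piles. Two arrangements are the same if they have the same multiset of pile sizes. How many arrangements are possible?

185

Enumerating by decreasing first part gives 185 partitions in all.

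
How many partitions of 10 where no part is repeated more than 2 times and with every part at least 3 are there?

5

They are:
10
3 + 7
4 + 6
5 + 5
3 + 3 + 4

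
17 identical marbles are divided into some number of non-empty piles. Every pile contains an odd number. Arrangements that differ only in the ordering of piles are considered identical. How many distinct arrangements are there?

A partial list (first 12 by largest part):
17
15 + 1 + 1
13 + 3 + 1
13 + 1 + 1 + 1 + 1
11 + 5 + 1
11 + 3 + 3
11 + 3 + 1 + 1 + 1
11 + 1 + 1 + 1 + 1 + 1 + 1
9 + 7 + 1
9 + 5 + 3
9 + 5 + 1 + 1 + 1
9 + 3 + 3 + 1 + 1
…and 26 more, for 38 total.

38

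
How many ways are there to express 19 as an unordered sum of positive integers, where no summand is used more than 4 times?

Enumerating by decreasing first part gives 325 partitions in all.

325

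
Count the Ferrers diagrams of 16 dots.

There are 231 such partitions.

231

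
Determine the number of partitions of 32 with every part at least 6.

53

A partial list (first 12 by largest part):
32
26+6
25+7
24+8
23+9
22+10
21+11
20+12
20+6+6
19+13
19+7+6
18+14
…and 41 more, for 53 total.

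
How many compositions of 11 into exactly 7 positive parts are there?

By stars and bars with positive parts, the count is C(10,6) = 210.

210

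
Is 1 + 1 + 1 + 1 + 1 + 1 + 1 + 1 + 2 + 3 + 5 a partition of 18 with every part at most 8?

The parts sum to 18, and the condition 'no summand exceeds 8' holds.

Yes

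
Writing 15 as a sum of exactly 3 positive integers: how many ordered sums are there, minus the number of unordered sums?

72

Ordered (compositions into 3 parts): C(14,2) = 91.
Partitions of 15 into exactly 3 parts: 19.
Difference: 91 − 19 = 72.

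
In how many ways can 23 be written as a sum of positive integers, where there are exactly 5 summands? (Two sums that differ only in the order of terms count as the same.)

Counting exhaustively, 141 partitions satisfy the conditions.

141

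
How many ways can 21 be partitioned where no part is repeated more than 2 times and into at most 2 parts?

Enumerating:
21
1, 20
2, 19
3, 18
4, 17
5, 16
6, 15
7, 14
8, 13
9, 12
10, 11
Counting gives 11.

11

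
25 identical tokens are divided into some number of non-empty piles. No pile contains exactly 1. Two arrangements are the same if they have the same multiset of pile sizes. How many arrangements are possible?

There are 383 such partitions.

383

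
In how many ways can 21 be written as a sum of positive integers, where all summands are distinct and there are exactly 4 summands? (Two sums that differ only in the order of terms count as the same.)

27

A partial list (first 12 by largest part):
15,3,2,1
14,4,2,1
13,5,2,1
13,4,3,1
12,6,2,1
12,5,3,1
12,4,3,2
11,7,2,1
11,6,3,1
11,5,4,1
11,5,3,2
10,8,2,1
…and 15 more, for 27 total.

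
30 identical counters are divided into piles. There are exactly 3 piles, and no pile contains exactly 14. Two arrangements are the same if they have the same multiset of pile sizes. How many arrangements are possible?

67

There are too many to list fully; the first 12 (by largest part) are:
1+1+28
1+2+27
1+3+26
2+2+26
1+4+25
2+3+25
1+5+24
2+4+24
3+3+24
1+6+23
2+5+23
3+4+23
…and 55 more, for 67 total.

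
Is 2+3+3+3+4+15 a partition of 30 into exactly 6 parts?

The parts sum to 30, and the condition 'there are exactly 6 summands' holds.

Yes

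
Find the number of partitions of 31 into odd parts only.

340

There are 340 such partitions.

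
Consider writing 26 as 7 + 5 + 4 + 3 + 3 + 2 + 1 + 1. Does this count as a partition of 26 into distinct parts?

The parts sum to 26, and the condition 'all summands are distinct' is violated.

No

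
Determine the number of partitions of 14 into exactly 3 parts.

They are:
12, 1, 1
11, 2, 1
10, 3, 1
10, 2, 2
9, 4, 1
9, 3, 2
8, 5, 1
8, 4, 2
8, 3, 3
7, 6, 1
7, 5, 2
7, 4, 3
6, 6, 2
6, 5, 3
6, 4, 4
5, 5, 4
Counting gives 16.

16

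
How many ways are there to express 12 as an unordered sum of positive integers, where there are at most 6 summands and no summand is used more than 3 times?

49

There are too many to list fully; the first 12 (by largest part) are:
12
11+1
10+2
10+1+1
9+3
9+2+1
9+1+1+1
8+4
8+3+1
8+2+2
8+2+1+1
7+5
…and 37 more, for 49 total.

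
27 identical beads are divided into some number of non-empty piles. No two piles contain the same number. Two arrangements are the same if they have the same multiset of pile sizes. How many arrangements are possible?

192

A full systematic count gives 192.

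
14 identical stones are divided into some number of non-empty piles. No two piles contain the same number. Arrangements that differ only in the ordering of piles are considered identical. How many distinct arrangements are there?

They are:
14
13, 1
12, 2
11, 3
11, 2, 1
10, 4
10, 3, 1
9, 5
9, 4, 1
9, 3, 2
8, 6
8, 5, 1
8, 4, 2
8, 3, 2, 1
7, 6, 1
7, 5, 2
7, 4, 3
7, 4, 2, 1
6, 5, 3
6, 5, 2, 1
6, 4, 3, 1
5, 4, 3, 2

22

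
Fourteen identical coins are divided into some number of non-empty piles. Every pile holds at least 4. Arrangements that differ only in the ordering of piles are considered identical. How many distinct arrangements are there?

Listing the qualifying partitions of 14:
14
10,4
9,5
8,6
7,7
6,4,4
5,5,4

7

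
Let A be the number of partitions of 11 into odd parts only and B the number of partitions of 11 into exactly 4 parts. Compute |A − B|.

Partitions of 11 into odd parts only: 12.
Partitions of 11 into exactly 4 parts: 11.
|12 − 11| = 1.

1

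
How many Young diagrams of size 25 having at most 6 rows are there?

612

A full systematic count gives 612.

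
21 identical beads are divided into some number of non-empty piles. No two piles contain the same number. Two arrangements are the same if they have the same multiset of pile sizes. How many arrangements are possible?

76

Counting exhaustively, 76 partitions satisfy the conditions.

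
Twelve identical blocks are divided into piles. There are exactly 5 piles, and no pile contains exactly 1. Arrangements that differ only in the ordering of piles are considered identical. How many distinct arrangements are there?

2

Enumerating:
4 + 2 + 2 + 2 + 2
3 + 3 + 2 + 2 + 2
Counting gives 2.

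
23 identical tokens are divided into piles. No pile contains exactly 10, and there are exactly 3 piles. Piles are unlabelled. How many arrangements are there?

A partial list (first 12 by largest part):
21 + 1 + 1
20 + 2 + 1
19 + 3 + 1
19 + 2 + 2
18 + 4 + 1
18 + 3 + 2
17 + 5 + 1
17 + 4 + 2
17 + 3 + 3
16 + 6 + 1
16 + 5 + 2
16 + 4 + 3
…and 26 more, for 38 total.

38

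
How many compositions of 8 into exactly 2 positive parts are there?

7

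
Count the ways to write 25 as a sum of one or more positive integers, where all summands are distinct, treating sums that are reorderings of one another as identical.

Counting exhaustively, 142 partitions satisfy the conditions.

142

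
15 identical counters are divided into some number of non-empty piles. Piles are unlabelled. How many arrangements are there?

Direct enumeration gives 176 partitions.

176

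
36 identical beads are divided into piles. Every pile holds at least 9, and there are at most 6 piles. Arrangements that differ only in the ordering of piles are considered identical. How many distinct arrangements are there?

24

Enumerating:
36
27, 9
26, 10
25, 11
24, 12
23, 13
22, 14
21, 15
20, 16
19, 17
18, 18
18, 9, 9
17, 10, 9
16, 11, 9
16, 10, 10
15, 12, 9
15, 11, 10
14, 13, 9
14, 12, 10
14, 11, 11
13, 13, 10
13, 12, 11
12, 12, 12
9, 9, 9, 9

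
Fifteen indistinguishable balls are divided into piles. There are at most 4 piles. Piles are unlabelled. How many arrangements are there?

A partial list (first 12 by largest part):
15
14, 1
13, 2
13, 1, 1
12, 3
12, 2, 1
12, 1, 1, 1
11, 4
11, 3, 1
11, 2, 2
11, 2, 1, 1
10, 5
…and 42 more, for 54 total.

54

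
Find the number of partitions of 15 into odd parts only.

There are too many to list fully; the first 12 (by largest part) are:
15
13 + 1 + 1
11 + 3 + 1
11 + 1 + 1 + 1 + 1
9 + 5 + 1
9 + 3 + 3
9 + 3 + 1 + 1 + 1
9 + 1 + 1 + 1 + 1 + 1 + 1
7 + 7 + 1
7 + 5 + 3
7 + 5 + 1 + 1 + 1
7 + 3 + 3 + 1 + 1
…and 15 more, for 27 total.

27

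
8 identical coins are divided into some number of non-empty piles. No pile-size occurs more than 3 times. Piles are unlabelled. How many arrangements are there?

16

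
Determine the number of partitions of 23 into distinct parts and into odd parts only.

The partitions of 23 that satisfy the conditions:
23
1,3,19
1,5,17
1,7,15
3,5,15
1,9,13
3,7,13
3,9,11
5,7,11
That's 9 in total.

9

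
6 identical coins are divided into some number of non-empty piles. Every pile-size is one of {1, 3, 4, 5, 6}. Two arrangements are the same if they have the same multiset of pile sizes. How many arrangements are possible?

6

The partitions of 6 that satisfy the conditions:
6
5 + 1
4 + 1 + 1
3 + 3
3 + 1 + 1 + 1
1 + 1 + 1 + 1 + 1 + 1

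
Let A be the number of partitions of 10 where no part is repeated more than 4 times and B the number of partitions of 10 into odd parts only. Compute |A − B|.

24

Partitions of 10 where no part is repeated more than 4 times: 34.
Partitions of 10 into odd parts only: 10.
|34 − 10| = 24.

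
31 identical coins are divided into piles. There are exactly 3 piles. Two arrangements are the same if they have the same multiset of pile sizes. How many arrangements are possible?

A full systematic count gives 80.

80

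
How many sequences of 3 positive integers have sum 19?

153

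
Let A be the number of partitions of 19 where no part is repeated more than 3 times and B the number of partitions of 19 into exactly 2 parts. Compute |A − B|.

249

Partitions of 19 where no part is repeated more than 3 times: 258.
Partitions of 19 into exactly 2 parts: 9.
|258 − 9| = 249.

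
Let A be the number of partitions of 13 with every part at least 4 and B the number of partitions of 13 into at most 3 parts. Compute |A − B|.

Partitions of 13 with every part at least 4: 5.
Partitions of 13 into at most 3 parts: 21.
|5 − 21| = 16.

16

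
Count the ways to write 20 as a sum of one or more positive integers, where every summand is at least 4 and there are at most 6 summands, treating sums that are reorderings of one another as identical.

24

Listing the qualifying partitions of 20:
20
16 + 4
15 + 5
14 + 6
13 + 7
12 + 8
12 + 4 + 4
11 + 9
11 + 5 + 4
10 + 10
10 + 6 + 4
10 + 5 + 5
9 + 7 + 4
9 + 6 + 5
8 + 8 + 4
8 + 7 + 5
8 + 6 + 6
8 + 4 + 4 + 4
7 + 7 + 6
7 + 5 + 4 + 4
6 + 6 + 4 + 4
6 + 5 + 5 + 4
5 + 5 + 5 + 5
4 + 4 + 4 + 4 + 4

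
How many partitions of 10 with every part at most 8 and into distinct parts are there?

They are:
8 + 2
7 + 3
7 + 2 + 1
6 + 4
6 + 3 + 1
5 + 4 + 1
5 + 3 + 2
4 + 3 + 2 + 1

8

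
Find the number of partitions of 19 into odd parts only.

54

A partial list (first 12 by largest part):
19
1,1,17
1,3,15
1,1,1,1,15
1,5,13
3,3,13
1,1,1,3,13
1,1,1,1,1,1,13
1,7,11
3,5,11
1,1,1,5,11
1,1,3,3,11
…and 42 more, for 54 total.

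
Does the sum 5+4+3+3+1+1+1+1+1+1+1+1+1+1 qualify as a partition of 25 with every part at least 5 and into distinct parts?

The parts sum to 25, and the condition 'every summand is at least 5' is violated.

No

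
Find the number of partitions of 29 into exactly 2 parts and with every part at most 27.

Enumerating:
27+2
26+3
25+4
24+5
23+6
22+7
21+8
20+9
19+10
18+11
17+12
16+13
15+14
That's 13 in total.

13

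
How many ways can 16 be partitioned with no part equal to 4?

154

There are 154 such partitions.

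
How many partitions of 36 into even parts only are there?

385

Enumerating by decreasing first part gives 385 partitions in all.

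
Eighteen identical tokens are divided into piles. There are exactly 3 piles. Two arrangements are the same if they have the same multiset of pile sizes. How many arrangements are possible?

27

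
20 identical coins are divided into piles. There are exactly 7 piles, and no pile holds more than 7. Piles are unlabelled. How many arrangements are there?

52

A partial list (first 12 by largest part):
7+7+2+1+1+1+1
7+6+3+1+1+1+1
7+6+2+2+1+1+1
7+5+4+1+1+1+1
7+5+3+2+1+1+1
7+5+2+2+2+1+1
7+4+4+2+1+1+1
7+4+3+3+1+1+1
7+4+3+2+2+1+1
7+4+2+2+2+2+1
7+3+3+3+2+1+1
7+3+3+2+2+2+1
…and 40 more, for 52 total.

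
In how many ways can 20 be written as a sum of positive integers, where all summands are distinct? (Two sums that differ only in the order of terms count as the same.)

A partial list (first 12 by largest part):
20
19,1
18,2
17,3
17,2,1
16,4
16,3,1
15,5
15,4,1
15,3,2
14,6
14,5,1
…and 52 more, for 64 total.

64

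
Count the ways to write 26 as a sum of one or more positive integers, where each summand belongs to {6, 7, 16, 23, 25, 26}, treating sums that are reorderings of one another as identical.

2

The partitions of 26 that satisfy the conditions:
26
7,7,6,6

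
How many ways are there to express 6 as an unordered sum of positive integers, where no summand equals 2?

The partitions of 6 that satisfy the conditions:
6
1,5
1,1,4
3,3
1,1,1,3
1,1,1,1,1,1
Counting gives 6.

6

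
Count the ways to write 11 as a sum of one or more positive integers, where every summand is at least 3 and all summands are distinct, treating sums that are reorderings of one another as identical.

The partitions of 11 that satisfy the conditions:
11
3,8
4,7
5,6

4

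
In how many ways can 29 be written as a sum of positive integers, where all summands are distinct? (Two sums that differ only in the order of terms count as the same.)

256

Counting exhaustively, 256 partitions satisfy the conditions.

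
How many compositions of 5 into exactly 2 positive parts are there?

4

Equivalently, choose which 1 of the 4 gaps become plus signs: C(4,1) = 4.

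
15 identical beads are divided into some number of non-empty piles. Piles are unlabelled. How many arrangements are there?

A full systematic count gives 176.

176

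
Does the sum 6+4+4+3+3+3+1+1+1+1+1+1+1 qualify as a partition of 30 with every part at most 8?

Yes

The parts sum to 30, and the condition 'no summand exceeds 8' holds.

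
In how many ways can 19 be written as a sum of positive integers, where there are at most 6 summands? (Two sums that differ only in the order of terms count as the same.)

Counting exhaustively, 235 partitions satisfy the conditions.

235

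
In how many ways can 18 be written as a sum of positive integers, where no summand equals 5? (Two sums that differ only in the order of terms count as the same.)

There are 284 such partitions.

284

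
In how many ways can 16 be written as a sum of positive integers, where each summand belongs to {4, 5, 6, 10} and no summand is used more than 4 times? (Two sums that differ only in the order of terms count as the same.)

4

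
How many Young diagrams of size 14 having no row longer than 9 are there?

123

A full systematic count gives 123.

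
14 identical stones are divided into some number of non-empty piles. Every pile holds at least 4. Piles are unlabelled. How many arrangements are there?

Listing the qualifying partitions of 14:
14
10, 4
9, 5
8, 6
7, 7
6, 4, 4
5, 5, 4

7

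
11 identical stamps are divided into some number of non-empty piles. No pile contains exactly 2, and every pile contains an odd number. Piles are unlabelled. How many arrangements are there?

12

The partitions of 11 that satisfy the conditions:
11
9+1+1
7+3+1
7+1+1+1+1
5+5+1
5+3+3
5+3+1+1+1
5+1+1+1+1+1+1
3+3+3+1+1
3+3+1+1+1+1+1
3+1+1+1+1+1+1+1+1
1+1+1+1+1+1+1+1+1+1+1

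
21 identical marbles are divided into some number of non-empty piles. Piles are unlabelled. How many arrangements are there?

Systematic enumeration (by largest part, then next-largest, …) yields 792.

792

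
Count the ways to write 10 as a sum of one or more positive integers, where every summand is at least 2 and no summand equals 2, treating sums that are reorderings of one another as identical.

Enumerating:
10
7,3
6,4
5,5
4,3,3

5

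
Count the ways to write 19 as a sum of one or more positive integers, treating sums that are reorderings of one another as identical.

Direct enumeration gives 490 partitions.

490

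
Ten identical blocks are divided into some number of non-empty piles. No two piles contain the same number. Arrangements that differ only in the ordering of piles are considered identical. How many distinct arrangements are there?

The partitions of 10 that satisfy the conditions:
10
9, 1
8, 2
7, 3
7, 2, 1
6, 4
6, 3, 1
5, 4, 1
5, 3, 2
4, 3, 2, 1

10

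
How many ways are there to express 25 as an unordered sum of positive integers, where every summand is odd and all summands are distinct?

12

Listing the qualifying partitions of 25:
25
21, 3, 1
19, 5, 1
17, 7, 1
17, 5, 3
15, 9, 1
15, 7, 3
13, 11, 1
13, 9, 3
13, 7, 5
11, 9, 5
9, 7, 5, 3, 1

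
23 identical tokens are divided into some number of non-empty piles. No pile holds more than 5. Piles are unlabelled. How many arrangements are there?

Systematic enumeration (by largest part, then next-largest, …) yields 291.

291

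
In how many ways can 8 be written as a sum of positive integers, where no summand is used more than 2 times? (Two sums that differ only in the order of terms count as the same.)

13

Listing the qualifying partitions of 8:
8
7,1
6,2
6,1,1
5,3
5,2,1
4,4
4,3,1
4,2,2
4,2,1,1
3,3,2
3,3,1,1
3,2,2,1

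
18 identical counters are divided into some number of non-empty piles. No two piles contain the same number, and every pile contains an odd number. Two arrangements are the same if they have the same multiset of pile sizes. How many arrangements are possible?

5

They are:
17+1
15+3
13+5
11+7
9+5+3+1
That's 5 in total.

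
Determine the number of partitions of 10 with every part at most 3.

The partitions of 10 that satisfy the conditions:
3+3+3+1
3+3+2+2
3+3+2+1+1
3+3+1+1+1+1
3+2+2+2+1
3+2+2+1+1+1
3+2+1+1+1+1+1
3+1+1+1+1+1+1+1
2+2+2+2+2
2+2+2+2+1+1
2+2+2+1+1+1+1
2+2+1+1+1+1+1+1
2+1+1+1+1+1+1+1+1
1+1+1+1+1+1+1+1+1+1

14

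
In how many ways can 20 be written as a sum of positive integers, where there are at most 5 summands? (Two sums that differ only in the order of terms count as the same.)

There are 192 such partitions.

192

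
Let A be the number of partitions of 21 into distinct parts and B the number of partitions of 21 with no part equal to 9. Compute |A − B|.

639

Partitions of 21 into distinct parts: 76.
Partitions of 21 with no part equal to 9: 715.
|76 − 715| = 639.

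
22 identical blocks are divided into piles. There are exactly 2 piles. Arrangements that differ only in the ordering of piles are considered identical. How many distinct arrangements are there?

11

They are:
21, 1
20, 2
19, 3
18, 4
17, 5
16, 6
15, 7
14, 8
13, 9
12, 10
11, 11
Counting gives 11.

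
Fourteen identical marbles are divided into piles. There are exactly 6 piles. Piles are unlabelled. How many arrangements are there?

The partitions of 14 that satisfy the conditions:
9+1+1+1+1+1
8+2+1+1+1+1
7+3+1+1+1+1
7+2+2+1+1+1
6+4+1+1+1+1
6+3+2+1+1+1
6+2+2+2+1+1
5+5+1+1+1+1
5+4+2+1+1+1
5+3+3+1+1+1
5+3+2+2+1+1
5+2+2+2+2+1
4+4+3+1+1+1
4+4+2+2+1+1
4+3+3+2+1+1
4+3+2+2+2+1
4+2+2+2+2+2
3+3+3+3+1+1
3+3+3+2+2+1
3+3+2+2+2+2
That's 20 in total.

20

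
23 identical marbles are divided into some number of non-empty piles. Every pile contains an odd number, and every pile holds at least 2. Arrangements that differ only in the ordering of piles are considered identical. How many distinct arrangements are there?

15

They are:
23
17, 3, 3
15, 5, 3
13, 7, 3
13, 5, 5
11, 9, 3
11, 7, 5
11, 3, 3, 3, 3
9, 9, 5
9, 7, 7
9, 5, 3, 3, 3
7, 7, 3, 3, 3
7, 5, 5, 3, 3
5, 5, 5, 5, 3
5, 3, 3, 3, 3, 3, 3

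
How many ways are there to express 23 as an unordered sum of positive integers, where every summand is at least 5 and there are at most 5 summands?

21

Enumerating:
23
18, 5
17, 6
16, 7
15, 8
14, 9
13, 10
13, 5, 5
12, 11
12, 6, 5
11, 7, 5
11, 6, 6
10, 8, 5
10, 7, 6
9, 9, 5
9, 8, 6
9, 7, 7
8, 8, 7
8, 5, 5, 5
7, 6, 5, 5
6, 6, 6, 5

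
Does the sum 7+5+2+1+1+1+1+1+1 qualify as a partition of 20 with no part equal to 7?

The parts sum to 20, and the condition 'no summand equals 7' is violated.

No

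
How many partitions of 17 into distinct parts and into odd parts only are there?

Listing the qualifying partitions of 17:
17
13+3+1
11+5+1
9+7+1
9+5+3

5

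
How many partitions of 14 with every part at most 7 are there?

Systematic enumeration (by largest part, then next-largest, …) yields 105.

105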